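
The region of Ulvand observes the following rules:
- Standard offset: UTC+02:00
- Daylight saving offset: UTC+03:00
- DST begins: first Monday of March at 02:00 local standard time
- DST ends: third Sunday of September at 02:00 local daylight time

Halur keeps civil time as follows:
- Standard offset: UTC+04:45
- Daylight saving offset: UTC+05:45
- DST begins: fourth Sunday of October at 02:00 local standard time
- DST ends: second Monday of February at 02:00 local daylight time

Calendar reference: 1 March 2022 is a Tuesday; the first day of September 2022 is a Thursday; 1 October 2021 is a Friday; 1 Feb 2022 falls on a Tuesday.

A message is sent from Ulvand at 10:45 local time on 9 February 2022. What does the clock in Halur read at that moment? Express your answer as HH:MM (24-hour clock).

1 March 2022 is a Tuesday, so the first Monday is March 7.
1 September 2022 is a Thursday, so the first Sunday is September 4 and the third is September 18.
9 February 2022 does not fall between 7 March and 18 September, so daylight saving is not in effect and Ulvand is at UTC+02:00.
10:45 Ulvand − 2h = 08:45 UTC.
1 October 2021 is a Friday, so the first Sunday is October 3 and the fourth is October 24.
1 February 2022 is a Tuesday, so the first Monday is February 7 and the second is February 14.
At the standard offset (UTC+04:45), 08:45 UTC + 4h45m = 13:30 Halur standard time.
The standard-time date in Halur, 9 February 2022, falls between 24 October 2021 and 14 February 2022, so daylight saving is in effect and Halur is at UTC+05:45.
08:45 UTC + 5h45m = 14:30 Halur.

14:30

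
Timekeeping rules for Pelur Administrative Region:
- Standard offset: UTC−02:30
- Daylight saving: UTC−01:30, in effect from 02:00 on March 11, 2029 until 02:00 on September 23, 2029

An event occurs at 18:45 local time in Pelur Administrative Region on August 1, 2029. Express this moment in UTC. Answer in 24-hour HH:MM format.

Daylight saving runs 11 March – 23 September; August 1, 2029 is inside that window, so Pelur Administrative Region is at UTC−01:30.
18:45 local + 1h30m = 20:15 UTC.

20:15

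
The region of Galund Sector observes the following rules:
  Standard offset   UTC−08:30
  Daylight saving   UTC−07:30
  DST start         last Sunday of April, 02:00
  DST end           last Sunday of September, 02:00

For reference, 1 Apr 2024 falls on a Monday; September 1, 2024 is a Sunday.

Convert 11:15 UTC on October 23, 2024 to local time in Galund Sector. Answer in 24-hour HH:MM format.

1 April 2024 is a Monday, so Sundays fall on 7, 14, 21, 28; the last is April 28.
1 September 2024 is a Sunday, so Sundays fall on 1, 8, 15, 22, 29; the last is September 29.
At the standard offset (UTC−08:30), 11:15 UTC − 8h30m = 02:45 Galund Sector standard time.
The standard-time date in Galund Sector, October 23, 2024, is outside the daylight-saving period (28 April – 29 September), so Galund Sector is on standard time, UTC−08:30.
11:15 UTC − 8h30m = 02:45 local.

02:45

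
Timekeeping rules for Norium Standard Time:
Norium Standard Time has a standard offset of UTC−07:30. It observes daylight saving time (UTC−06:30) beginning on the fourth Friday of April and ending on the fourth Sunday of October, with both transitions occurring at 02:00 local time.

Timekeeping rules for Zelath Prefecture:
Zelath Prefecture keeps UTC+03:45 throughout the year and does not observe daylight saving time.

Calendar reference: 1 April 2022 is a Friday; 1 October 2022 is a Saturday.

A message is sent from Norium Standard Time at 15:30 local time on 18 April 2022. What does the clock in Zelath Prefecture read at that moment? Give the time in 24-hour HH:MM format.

02:45

1 April 2022 is a Friday, so the first Friday is April 1 and the fourth is April 22.
1 October 2022 is a Saturday, so the first Sunday is October 2 and the fourth is October 23.
18 April 2022 does not fall between 22 April and 23 October, so daylight saving is not in effect and Norium Standard Time is at UTC−07:30.
15:30 Norium Standard Time + 7h30m = 23:00 UTC.
Zelath Prefecture has no daylight saving, so its offset is UTC+03:45 year-round.
23:00 UTC + 3h45m = 02:45 Zelath Prefecture (rolling into the next day, 19 April 2022).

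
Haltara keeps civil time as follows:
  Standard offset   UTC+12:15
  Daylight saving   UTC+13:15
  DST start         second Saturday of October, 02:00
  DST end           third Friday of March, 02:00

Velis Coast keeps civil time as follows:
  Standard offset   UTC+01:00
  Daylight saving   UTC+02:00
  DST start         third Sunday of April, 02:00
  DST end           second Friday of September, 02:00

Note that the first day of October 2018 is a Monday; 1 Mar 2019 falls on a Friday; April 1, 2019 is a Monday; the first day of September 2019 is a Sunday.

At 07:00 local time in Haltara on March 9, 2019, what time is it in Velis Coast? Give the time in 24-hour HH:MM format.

18:45

1 October 2018 is a Monday, so the first Saturday is October 6 and the second is October 13.
1 March 2019 is a Friday, so the first Friday is March 1 and the third is March 15.
Daylight saving runs 13 October 2018 – 15 March 2019; March 9, 2019 is inside that window, so Haltara is at UTC+13:15.
07:00 Haltara − 13h15m = 17:45 UTC (rolling into the previous day, 8 March 2019).
1 April 2019 is a Monday, so the first Sunday is April 7 and the third is April 21.
1 September 2019 is a Sunday, so the first Friday is September 6 and the second is September 13.
At the standard offset (UTC+01:00), 17:45 UTC + 1h = 18:45 Velis Coast standard time.
The standard-time date in Velis Coast, March 8, 2019, is outside the daylight-saving period (21 April – 13 September), so Velis Coast is on standard time, UTC+01:00.
17:45 UTC + 1h = 18:45 Velis Coast.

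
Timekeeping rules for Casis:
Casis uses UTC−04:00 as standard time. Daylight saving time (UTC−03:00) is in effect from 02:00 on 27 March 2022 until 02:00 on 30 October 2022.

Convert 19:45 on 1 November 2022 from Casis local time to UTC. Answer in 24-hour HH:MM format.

23:45

1 November 2022 is outside the daylight-saving period (27 March – 30 October), so Casis is on standard time, UTC−04:00.
19:45 local + 4h = 23:45 UTC.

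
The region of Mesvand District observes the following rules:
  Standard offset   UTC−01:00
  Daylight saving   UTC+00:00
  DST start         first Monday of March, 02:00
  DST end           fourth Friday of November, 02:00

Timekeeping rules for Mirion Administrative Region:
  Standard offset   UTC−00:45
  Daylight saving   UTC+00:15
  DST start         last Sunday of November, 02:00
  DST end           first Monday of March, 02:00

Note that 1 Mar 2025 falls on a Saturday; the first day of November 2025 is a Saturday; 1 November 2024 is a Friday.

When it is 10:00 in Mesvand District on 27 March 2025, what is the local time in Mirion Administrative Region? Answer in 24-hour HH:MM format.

09:15

1 March 2025 is a Saturday, so the first Monday is March 3.
1 November 2025 is a Saturday, so the first Friday is November 7 and the fourth is November 28.
27 March 2025 falls between 3 March and 28 November, so daylight saving is in effect and Mesvand District is at UTC+00:00.
10:00 Mesvand District − 0h = 10:00 UTC.
1 November 2024 is a Friday, so Sundays fall on 3, 10, 17, 24; the last is November 24.
1 March 2025 is a Saturday, so the first Monday is March 3.
At the standard offset (UTC−00:45), 10:00 UTC − 0h45m = 09:15 Mirion Administrative Region standard time.
Daylight saving runs 24 November 2024 – 3 March 2025; the standard-time date in Mirion Administrative Region, 27 March 2025, is outside that window, so Mirion Administrative Region is on standard time at UTC−00:45.
10:00 UTC − 0h45m = 09:15 Mirion Administrative Region.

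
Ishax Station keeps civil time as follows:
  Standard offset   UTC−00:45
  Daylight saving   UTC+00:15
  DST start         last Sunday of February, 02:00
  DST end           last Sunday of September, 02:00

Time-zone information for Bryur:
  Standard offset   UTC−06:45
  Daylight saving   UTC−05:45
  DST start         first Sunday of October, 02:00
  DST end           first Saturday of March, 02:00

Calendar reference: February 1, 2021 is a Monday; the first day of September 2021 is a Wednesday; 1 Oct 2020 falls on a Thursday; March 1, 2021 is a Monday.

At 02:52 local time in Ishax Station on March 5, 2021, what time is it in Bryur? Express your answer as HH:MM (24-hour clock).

20:52

1 February 2021 is a Monday, so Sundays fall on 7, 14, 21, 28; the last is February 28.
1 September 2021 is a Wednesday, so Sundays fall on 5, 12, 19, 26; the last is September 26.
March 5, 2021 falls between 28 February and 26 September, so daylight saving is in effect and Ishax Station is at UTC+00:15.
02:52 Ishax Station − 0h15m = 02:37 UTC.
1 October 2020 is a Thursday, so the first Sunday is October 4.
1 March 2021 is a Monday, so the first Saturday is March 6.
At the standard offset (UTC−06:45), 02:37 UTC − 6h45m = 19:52 Bryur standard time (rolling into the previous day, 4 March 2021).
The standard-time date in Bryur, March 4, 2021, lies within the daylight-saving period (4 October 2020 – 6 March 2021), so Bryur is on daylight time, UTC−05:45.
02:37 UTC − 5h45m = 20:52 Bryur (rolling into the previous day, 4 March 2021).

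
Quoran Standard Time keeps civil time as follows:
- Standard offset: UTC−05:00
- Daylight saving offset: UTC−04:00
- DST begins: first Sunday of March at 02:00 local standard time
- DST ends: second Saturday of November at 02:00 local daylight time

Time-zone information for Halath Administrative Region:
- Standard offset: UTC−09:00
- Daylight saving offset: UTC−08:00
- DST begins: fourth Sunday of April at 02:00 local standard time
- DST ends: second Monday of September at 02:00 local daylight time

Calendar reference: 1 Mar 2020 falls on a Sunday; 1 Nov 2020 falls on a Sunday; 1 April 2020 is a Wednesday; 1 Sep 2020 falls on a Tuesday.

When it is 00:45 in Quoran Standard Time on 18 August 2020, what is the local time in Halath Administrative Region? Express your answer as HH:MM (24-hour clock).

1 March 2020 is a Sunday, so the first Sunday is March 1.
1 November 2020 is a Sunday, so the first Saturday is November 7 and the second is November 14.
18 August 2020 falls between 1 March and 14 November, so daylight saving is in effect and Quoran Standard Time is at UTC−04:00.
00:45 Quoran Standard Time + 4h = 04:45 UTC.
1 April 2020 is a Wednesday, so the first Sunday is April 5 and the fourth is April 26.
1 September 2020 is a Tuesday, so the first Monday is September 7 and the second is September 14.
At the standard offset (UTC−09:00), 04:45 UTC − 9h = 19:45 Halath Administrative Region standard time (rolling into the previous day, 17 August 2020).
The standard-time date in Halath Administrative Region, 17 August 2020, lies within the daylight-saving period (26 April – 14 September), so Halath Administrative Region is on daylight time, UTC−08:00.
04:45 UTC − 8h = 20:45 Halath Administrative Region (rolling into the previous day, 17 August 2020).

20:45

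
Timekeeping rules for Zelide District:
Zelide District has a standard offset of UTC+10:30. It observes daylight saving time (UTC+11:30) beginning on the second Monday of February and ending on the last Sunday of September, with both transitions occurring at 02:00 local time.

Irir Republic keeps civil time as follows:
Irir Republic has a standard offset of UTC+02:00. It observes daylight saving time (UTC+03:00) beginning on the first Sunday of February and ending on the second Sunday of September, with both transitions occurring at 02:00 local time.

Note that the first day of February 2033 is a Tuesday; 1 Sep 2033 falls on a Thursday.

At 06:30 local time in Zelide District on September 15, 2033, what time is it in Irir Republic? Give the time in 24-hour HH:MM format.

1 February 2033 is a Tuesday, so the first Monday is February 7 and the second is February 14.
1 September 2033 is a Thursday, so Sundays fall on 4, 11, 18, 25; the last is September 25.
September 15, 2033 falls between 14 February and 25 September, so daylight saving is in effect and Zelide District is at UTC+11:30.
06:30 Zelide District − 11h30m = 19:00 UTC (rolling into the previous day, 14 September 2033).
1 February 2033 is a Tuesday, so the first Sunday is February 6.
1 September 2033 is a Thursday, so the first Sunday is September 4 and the second is September 11.
At the standard offset (UTC+02:00), 19:00 UTC + 2h = 21:00 Irir Republic standard time.
Daylight saving runs 6 February – 11 September; the standard-time date in Irir Republic, September 14, 2033, is outside that window, so Irir Republic is on standard time at UTC+02:00.
19:00 UTC + 2h = 21:00 Irir Republic.

21:00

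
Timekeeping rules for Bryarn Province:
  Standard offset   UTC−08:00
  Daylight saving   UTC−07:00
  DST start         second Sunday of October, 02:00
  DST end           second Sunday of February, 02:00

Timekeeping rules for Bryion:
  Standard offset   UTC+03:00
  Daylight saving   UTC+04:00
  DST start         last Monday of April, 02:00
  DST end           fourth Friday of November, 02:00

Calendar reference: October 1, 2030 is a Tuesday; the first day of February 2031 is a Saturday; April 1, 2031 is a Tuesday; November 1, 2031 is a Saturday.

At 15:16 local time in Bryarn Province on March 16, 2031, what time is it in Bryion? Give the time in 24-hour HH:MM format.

1 October 2030 is a Tuesday, so the first Sunday is October 6 and the second is October 13.
1 February 2031 is a Saturday, so the first Sunday is February 2 and the second is February 9.
March 16, 2031 does not fall between 13 October 2030 and 9 February 2031, so daylight saving is not in effect and Bryarn Province is at UTC−08:00.
15:16 Bryarn Province + 8h = 23:16 UTC.
1 April 2031 is a Tuesday, so Mondays fall on 7, 14, 21, 28; the last is April 28.
1 November 2031 is a Saturday, so the first Friday is November 7 and the fourth is November 28.
At the standard offset (UTC+03:00), 23:16 UTC + 3h = 02:16 Bryion standard time (rolling into the next day, 17 March 2031).
The standard-time date in Bryion, March 17, 2031, is outside the daylight-saving period (28 April – 28 November), so Bryion is on standard time, UTC+03:00.
23:16 UTC + 3h = 02:16 Bryion (rolling into the next day, 17 March 2031).

02:16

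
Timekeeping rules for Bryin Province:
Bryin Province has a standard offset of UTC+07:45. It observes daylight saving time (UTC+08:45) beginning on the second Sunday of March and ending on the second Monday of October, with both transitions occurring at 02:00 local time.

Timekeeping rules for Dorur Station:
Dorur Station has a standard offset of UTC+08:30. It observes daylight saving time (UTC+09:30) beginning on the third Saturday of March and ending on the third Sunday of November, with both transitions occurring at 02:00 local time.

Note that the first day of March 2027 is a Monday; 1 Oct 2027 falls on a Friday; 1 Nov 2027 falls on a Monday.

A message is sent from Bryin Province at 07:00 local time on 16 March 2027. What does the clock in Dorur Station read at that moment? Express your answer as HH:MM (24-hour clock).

06:45

1 March 2027 is a Monday, so the first Sunday is March 7 and the second is March 14.
1 October 2027 is a Friday, so the first Monday is October 4 and the second is October 11.
16 March 2027 falls between 14 March and 11 October, so daylight saving is in effect and Bryin Province is at UTC+08:45.
07:00 Bryin Province − 8h45m = 22:15 UTC (rolling into the previous day, 15 March 2027).
1 March 2027 is a Monday, so the first Saturday is March 6 and the third is March 20.
1 November 2027 is a Monday, so the first Sunday is November 7 and the third is November 21.
At the standard offset (UTC+08:30), 22:15 UTC + 8h30m = 06:45 Dorur Station standard time (rolling into the next day, 16 March 2027).
The standard-time date in Dorur Station, 16 March 2027, is outside the daylight-saving period (20 March – 21 November), so Dorur Station is on standard time, UTC+08:30.
22:15 UTC + 8h30m = 06:45 Dorur Station (rolling into the next day, 16 March 2027).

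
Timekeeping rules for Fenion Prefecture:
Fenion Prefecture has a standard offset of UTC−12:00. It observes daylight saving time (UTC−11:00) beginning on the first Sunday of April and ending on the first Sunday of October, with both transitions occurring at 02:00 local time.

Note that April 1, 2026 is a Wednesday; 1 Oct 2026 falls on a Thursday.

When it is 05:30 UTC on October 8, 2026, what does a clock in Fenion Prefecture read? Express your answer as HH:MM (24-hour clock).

1 April 2026 is a Wednesday, so the first Sunday is April 5.
1 October 2026 is a Thursday, so the first Sunday is October 4.
At the standard offset (UTC−12:00), 05:30 UTC − 12h = 17:30 Fenion Prefecture standard time (rolling into the previous day, 7 October 2026).
The standard-time date in Fenion Prefecture, October 7, 2026, does not fall between 5 April and 4 October, so daylight saving is not in effect and Fenion Prefecture is at UTC−12:00.
05:30 UTC − 12h = 17:30 local (rolling into the previous day, 7 October 2026).

17:30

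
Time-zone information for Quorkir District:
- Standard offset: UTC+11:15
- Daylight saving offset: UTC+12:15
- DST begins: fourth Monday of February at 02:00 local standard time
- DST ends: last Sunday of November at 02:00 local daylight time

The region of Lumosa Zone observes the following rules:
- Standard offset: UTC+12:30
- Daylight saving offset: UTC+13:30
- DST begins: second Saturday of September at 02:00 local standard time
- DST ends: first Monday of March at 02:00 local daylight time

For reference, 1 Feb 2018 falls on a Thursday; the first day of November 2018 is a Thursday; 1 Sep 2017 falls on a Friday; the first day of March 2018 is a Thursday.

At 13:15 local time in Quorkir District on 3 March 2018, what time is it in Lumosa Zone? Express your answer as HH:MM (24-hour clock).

1 February 2018 is a Thursday, so the first Monday is February 5 and the fourth is February 26.
1 November 2018 is a Thursday, so Sundays fall on 4, 11, 18, 25; the last is November 25.
3 March 2018 lies within the daylight-saving period (26 February – 25 November), so Quorkir District is on daylight time, UTC+12:15.
13:15 Quorkir District − 12h15m = 01:00 UTC.
1 September 2017 is a Friday, so the first Saturday is September 2 and the second is September 9.
1 March 2018 is a Thursday, so the first Monday is March 5.
At the standard offset (UTC+12:30), 01:00 UTC + 12h30m = 13:30 Lumosa Zone standard time.
The standard-time date in Lumosa Zone, 3 March 2018, lies within the daylight-saving period (9 September 2017 – 5 March 2018), so Lumosa Zone is on daylight time, UTC+13:30.
01:00 UTC + 13h30m = 14:30 Lumosa Zone.

14:30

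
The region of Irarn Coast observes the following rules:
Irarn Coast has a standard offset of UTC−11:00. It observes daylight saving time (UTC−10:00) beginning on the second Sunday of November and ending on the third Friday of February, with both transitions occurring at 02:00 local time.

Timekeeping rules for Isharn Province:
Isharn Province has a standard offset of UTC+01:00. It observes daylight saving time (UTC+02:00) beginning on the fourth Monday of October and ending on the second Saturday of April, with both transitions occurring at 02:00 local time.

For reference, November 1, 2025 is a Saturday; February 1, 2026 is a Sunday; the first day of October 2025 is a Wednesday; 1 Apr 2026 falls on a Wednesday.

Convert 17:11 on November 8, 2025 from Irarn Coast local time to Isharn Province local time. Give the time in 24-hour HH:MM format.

1 November 2025 is a Saturday, so the first Sunday is November 2 and the second is November 9.
1 February 2026 is a Sunday, so the first Friday is February 6 and the third is February 20.
November 8, 2025 does not fall between 9 November 2025 and 20 February 2026, so daylight saving is not in effect and Irarn Coast is at UTC−11:00.
17:11 Irarn Coast + 11h = 04:11 UTC (rolling into the next day, 9 November 2025).
1 October 2025 is a Wednesday, so the first Monday is October 6 and the fourth is October 27.
1 April 2026 is a Wednesday, so the first Saturday is April 4 and the second is April 11.
At the standard offset (UTC+01:00), 04:11 UTC + 1h = 05:11 Isharn Province standard time.
Daylight saving runs 27 October 2025 – 11 April 2026; the standard-time date in Isharn Province, November 9, 2025, is inside that window, so Isharn Province is at UTC+02:00.
04:11 UTC + 2h = 06:11 Isharn Province.

06:11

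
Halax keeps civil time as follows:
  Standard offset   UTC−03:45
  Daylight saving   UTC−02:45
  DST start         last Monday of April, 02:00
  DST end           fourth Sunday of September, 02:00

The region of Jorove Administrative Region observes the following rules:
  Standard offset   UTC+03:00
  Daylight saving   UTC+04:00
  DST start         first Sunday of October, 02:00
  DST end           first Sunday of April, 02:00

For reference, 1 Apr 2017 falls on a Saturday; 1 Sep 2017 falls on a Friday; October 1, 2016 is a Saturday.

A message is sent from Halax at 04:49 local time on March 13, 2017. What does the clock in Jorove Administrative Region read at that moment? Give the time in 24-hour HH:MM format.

12:34

1 April 2017 is a Saturday, so Mondays fall on 3, 10, 17, 24; the last is April 24.
1 September 2017 is a Friday, so the first Sunday is September 3 and the fourth is September 24.
March 13, 2017 does not fall between 24 April and 24 September, so daylight saving is not in effect and Halax is at UTC−03:45.
04:49 Halax + 3h45m = 08:34 UTC.
1 October 2016 is a Saturday, so the first Sunday is October 2.
1 April 2017 is a Saturday, so the first Sunday is April 2.
At the standard offset (UTC+03:00), 08:34 UTC + 3h = 11:34 Jorove Administrative Region standard time.
The standard-time date in Jorove Administrative Region, March 13, 2017, lies within the daylight-saving period (2 October 2016 – 2 April 2017), so Jorove Administrative Region is on daylight time, UTC+04:00.
08:34 UTC + 4h = 12:34 Jorove Administrative Region.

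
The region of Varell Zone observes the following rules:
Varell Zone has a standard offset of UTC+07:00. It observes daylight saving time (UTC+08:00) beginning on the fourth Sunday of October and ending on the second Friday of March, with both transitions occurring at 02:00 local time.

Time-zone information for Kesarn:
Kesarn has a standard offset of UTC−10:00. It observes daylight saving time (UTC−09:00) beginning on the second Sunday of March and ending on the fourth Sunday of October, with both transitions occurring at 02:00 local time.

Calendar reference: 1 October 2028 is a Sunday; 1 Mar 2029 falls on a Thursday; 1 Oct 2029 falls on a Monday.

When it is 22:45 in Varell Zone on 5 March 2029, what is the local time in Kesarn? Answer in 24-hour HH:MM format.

04:45

1 October 2028 is a Sunday, so the first Sunday is October 1 and the fourth is October 22.
1 March 2029 is a Thursday, so the first Friday is March 2 and the second is March 9.
5 March 2029 lies within the daylight-saving period (22 October 2028 – 9 March 2029), so Varell Zone is on daylight time, UTC+08:00.
22:45 Varell Zone − 8h = 14:45 UTC.
1 March 2029 is a Thursday, so the first Sunday is March 4 and the second is March 11.
1 October 2029 is a Monday, so the first Sunday is October 7 and the fourth is October 28.
At the standard offset (UTC−10:00), 14:45 UTC − 10h = 04:45 Kesarn standard time.
Daylight saving runs 11 March – 28 October; the standard-time date in Kesarn, 5 March 2029, is outside that window, so Kesarn is on standard time at UTC−10:00.
14:45 UTC − 10h = 04:45 Kesarn.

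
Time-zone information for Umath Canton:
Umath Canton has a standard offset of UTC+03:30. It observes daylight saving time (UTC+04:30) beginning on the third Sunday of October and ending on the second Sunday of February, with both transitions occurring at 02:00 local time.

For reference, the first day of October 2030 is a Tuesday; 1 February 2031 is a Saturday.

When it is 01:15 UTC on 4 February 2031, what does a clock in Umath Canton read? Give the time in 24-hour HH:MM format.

05:45

1 October 2030 is a Tuesday, so the first Sunday is October 6 and the third is October 20.
1 February 2031 is a Saturday, so the first Sunday is February 2 and the second is February 9.
At the standard offset (UTC+03:30), 01:15 UTC + 3h30m = 04:45 Umath Canton standard time.
The standard-time date in Umath Canton, 4 February 2031, falls between 20 October 2030 and 9 February 2031, so daylight saving is in effect and Umath Canton is at UTC+04:30.
01:15 UTC + 4h30m = 05:45 local.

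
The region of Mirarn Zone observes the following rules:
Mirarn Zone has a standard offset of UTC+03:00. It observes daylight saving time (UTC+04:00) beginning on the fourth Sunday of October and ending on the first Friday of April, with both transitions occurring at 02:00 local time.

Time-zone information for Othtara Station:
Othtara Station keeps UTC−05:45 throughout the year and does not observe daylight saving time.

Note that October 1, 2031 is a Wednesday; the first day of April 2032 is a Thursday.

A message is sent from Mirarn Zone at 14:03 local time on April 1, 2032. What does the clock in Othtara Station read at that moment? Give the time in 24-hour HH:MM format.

1 October 2031 is a Wednesday, so the first Sunday is October 5 and the fourth is October 26.
1 April 2032 is a Thursday, so the first Friday is April 2.
Daylight saving runs 26 October 2031 – 2 April 2032; April 1, 2032 is inside that window, so Mirarn Zone is at UTC+04:00.
14:03 Mirarn Zone − 4h = 10:03 UTC.
Othtara Station has no daylight saving, so its offset is UTC−05:45 year-round.
10:03 UTC − 5h45m = 04:18 Othtara Station.

04:18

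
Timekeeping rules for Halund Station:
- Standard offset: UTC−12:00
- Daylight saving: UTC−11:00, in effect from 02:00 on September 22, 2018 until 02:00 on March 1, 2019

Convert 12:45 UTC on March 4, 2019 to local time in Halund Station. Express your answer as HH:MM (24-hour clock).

At the standard offset (UTC−12:00), 12:45 UTC − 12h = 00:45 Halund Station standard time.
Daylight saving runs 22 September 2018 – 1 March 2019; the standard-time date in Halund Station, March 4, 2019, is outside that window, so Halund Station is on standard time at UTC−12:00.
12:45 UTC − 12h = 00:45 local.

00:45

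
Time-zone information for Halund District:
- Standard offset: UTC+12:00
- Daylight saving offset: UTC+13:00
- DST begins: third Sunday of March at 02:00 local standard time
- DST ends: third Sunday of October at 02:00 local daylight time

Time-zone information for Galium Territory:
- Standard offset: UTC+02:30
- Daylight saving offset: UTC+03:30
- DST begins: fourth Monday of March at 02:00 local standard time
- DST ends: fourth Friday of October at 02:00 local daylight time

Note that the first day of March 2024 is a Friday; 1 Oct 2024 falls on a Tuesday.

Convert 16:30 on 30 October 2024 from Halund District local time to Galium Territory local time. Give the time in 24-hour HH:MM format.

07:00

1 March 2024 is a Friday, so the first Sunday is March 3 and the third is March 17.
1 October 2024 is a Tuesday, so the first Sunday is October 6 and the third is October 20.
30 October 2024 is outside the daylight-saving period (17 March – 20 October), so Halund District is on standard time, UTC+12:00.
16:30 Halund District − 12h = 04:30 UTC.
1 March 2024 is a Friday, so the first Monday is March 4 and the fourth is March 25.
1 October 2024 is a Tuesday, so the first Friday is October 4 and the fourth is October 25.
At the standard offset (UTC+02:30), 04:30 UTC + 2h30m = 07:00 Galium Territory standard time.
The standard-time date in Galium Territory, 30 October 2024, is outside the daylight-saving period (25 March – 25 October), so Galium Territory is on standard time, UTC+02:30.
04:30 UTC + 2h30m = 07:00 Galium Territory.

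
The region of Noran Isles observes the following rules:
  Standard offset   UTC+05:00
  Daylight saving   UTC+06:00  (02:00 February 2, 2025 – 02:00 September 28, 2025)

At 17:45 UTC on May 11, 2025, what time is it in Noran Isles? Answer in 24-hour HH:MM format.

23:45

At the standard offset (UTC+05:00), 17:45 UTC + 5h = 22:45 Noran Isles standard time.
The standard-time date in Noran Isles, May 11, 2025, lies within the daylight-saving period (2 February – 28 September), so Noran Isles is on daylight time, UTC+06:00.
17:45 UTC + 6h = 23:45 local.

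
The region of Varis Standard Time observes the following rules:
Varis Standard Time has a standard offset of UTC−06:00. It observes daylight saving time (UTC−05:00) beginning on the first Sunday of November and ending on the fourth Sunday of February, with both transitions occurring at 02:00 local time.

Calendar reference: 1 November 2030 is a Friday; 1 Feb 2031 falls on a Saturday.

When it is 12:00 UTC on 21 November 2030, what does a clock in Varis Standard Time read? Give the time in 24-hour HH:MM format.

1 November 2030 is a Friday, so the first Sunday is November 3.
1 February 2031 is a Saturday, so the first Sunday is February 2 and the fourth is February 23.
At the standard offset (UTC−06:00), 12:00 UTC − 6h = 06:00 Varis Standard Time standard time.
The standard-time date in Varis Standard Time, 21 November 2030, lies within the daylight-saving period (3 November 2030 – 23 February 2031), so Varis Standard Time is on daylight time, UTC−05:00.
12:00 UTC − 5h = 07:00 local.

07:00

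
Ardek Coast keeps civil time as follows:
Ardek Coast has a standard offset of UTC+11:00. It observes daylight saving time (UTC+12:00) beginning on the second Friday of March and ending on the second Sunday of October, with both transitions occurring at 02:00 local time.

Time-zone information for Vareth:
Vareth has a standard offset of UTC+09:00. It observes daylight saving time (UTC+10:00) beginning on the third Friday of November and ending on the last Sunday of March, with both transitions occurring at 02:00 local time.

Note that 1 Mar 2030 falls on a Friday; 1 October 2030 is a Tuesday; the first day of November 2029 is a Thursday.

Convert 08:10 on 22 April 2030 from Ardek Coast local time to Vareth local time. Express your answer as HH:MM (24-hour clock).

1 March 2030 is a Friday, so the first Friday is March 1 and the second is March 8.
1 October 2030 is a Tuesday, so the first Sunday is October 6 and the second is October 13.
22 April 2030 falls between 8 March and 13 October, so daylight saving is in effect and Ardek Coast is at UTC+12:00.
08:10 Ardek Coast − 12h = 20:10 UTC (rolling into the previous day, 21 April 2030).
1 November 2029 is a Thursday, so the first Friday is November 2 and the third is November 16.
1 March 2030 is a Friday, so Sundays fall on 3, 10, 17, 24, 31; the last is March 31.
At the standard offset (UTC+09:00), 20:10 UTC + 9h = 05:10 Vareth standard time (rolling into the next day, 22 April 2030).
Daylight saving runs 16 November 2029 – 31 March 2030; the standard-time date in Vareth, 22 April 2030, is outside that window, so Vareth is on standard time at UTC+09:00.
20:10 UTC + 9h = 05:10 Vareth (rolling into the next day, 22 April 2030).

05:10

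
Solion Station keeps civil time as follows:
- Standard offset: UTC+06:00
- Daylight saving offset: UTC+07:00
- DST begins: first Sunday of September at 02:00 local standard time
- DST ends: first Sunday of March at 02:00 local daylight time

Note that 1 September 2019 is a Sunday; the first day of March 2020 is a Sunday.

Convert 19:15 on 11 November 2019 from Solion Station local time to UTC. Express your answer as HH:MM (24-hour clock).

1 September 2019 is a Sunday, so the first Sunday is September 1.
1 March 2020 is a Sunday, so the first Sunday is March 1.
11 November 2019 lies within the daylight-saving period (1 September 2019 – 1 March 2020), so Solion Station is on daylight time, UTC+07:00.
19:15 local − 7h = 12:15 UTC.

12:15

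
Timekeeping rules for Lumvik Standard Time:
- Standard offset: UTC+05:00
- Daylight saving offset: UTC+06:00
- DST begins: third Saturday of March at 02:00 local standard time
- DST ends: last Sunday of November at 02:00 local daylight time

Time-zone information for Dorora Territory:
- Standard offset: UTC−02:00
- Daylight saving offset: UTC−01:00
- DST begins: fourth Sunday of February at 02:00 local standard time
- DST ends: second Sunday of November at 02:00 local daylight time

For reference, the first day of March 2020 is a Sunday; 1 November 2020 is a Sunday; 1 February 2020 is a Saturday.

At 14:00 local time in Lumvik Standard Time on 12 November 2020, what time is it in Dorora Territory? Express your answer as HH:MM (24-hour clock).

06:00

1 March 2020 is a Sunday, so the first Saturday is March 7 and the third is March 21.
1 November 2020 is a Sunday, so Sundays fall on 1, 8, 15, 22, 29; the last is November 29.
Daylight saving runs 21 March – 29 November; 12 November 2020 is inside that window, so Lumvik Standard Time is at UTC+06:00.
14:00 Lumvik Standard Time − 6h = 08:00 UTC.
1 February 2020 is a Saturday, so the first Sunday is February 2 and the fourth is February 23.
1 November 2020 is a Sunday, so the first Sunday is November 1 and the second is November 8.
At the standard offset (UTC−02:00), 08:00 UTC − 2h = 06:00 Dorora Territory standard time.
Daylight saving runs 23 February – 8 November; the standard-time date in Dorora Territory, 12 November 2020, is outside that window, so Dorora Territory is on standard time at UTC−02:00.
08:00 UTC − 2h = 06:00 Dorora Territory.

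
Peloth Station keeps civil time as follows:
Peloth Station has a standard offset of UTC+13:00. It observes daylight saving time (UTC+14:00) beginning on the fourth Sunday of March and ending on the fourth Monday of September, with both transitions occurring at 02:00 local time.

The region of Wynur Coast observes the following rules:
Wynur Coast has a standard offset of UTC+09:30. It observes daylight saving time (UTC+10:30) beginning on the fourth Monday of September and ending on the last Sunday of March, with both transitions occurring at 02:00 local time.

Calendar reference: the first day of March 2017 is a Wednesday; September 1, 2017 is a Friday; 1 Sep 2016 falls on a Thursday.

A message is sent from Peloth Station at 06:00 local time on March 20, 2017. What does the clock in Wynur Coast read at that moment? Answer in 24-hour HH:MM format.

1 March 2017 is a Wednesday, so the first Sunday is March 5 and the fourth is March 26.
1 September 2017 is a Friday, so the first Monday is September 4 and the fourth is September 25.
Daylight saving runs 26 March – 25 September; March 20, 2017 is outside that window, so Peloth Station is on standard time at UTC+13:00.
06:00 Peloth Station − 13h = 17:00 UTC (rolling into the previous day, 19 March 2017).
1 September 2016 is a Thursday, so the first Monday is September 5 and the fourth is September 26.
1 March 2017 is a Wednesday, so Sundays fall on 5, 12, 19, 26; the last is March 26.
At the standard offset (UTC+09:30), 17:00 UTC + 9h30m = 02:30 Wynur Coast standard time (rolling into the next day, 20 March 2017).
Daylight saving runs 26 September 2016 – 26 March 2017; the standard-time date in Wynur Coast, March 20, 2017, is inside that window, so Wynur Coast is at UTC+10:30.
17:00 UTC + 10h30m = 03:30 Wynur Coast (rolling into the next day, 20 March 2017).

03:30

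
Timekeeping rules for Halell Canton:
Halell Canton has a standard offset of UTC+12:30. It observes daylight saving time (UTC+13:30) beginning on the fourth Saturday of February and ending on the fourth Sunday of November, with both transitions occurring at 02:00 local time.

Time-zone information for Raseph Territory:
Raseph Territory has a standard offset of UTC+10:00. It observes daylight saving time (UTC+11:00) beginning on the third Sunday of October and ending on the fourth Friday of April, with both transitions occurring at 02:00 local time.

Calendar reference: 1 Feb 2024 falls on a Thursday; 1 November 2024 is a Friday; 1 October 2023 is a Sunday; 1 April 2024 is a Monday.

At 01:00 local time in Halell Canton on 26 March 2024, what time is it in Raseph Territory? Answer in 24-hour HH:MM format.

22:30

1 February 2024 is a Thursday, so the first Saturday is February 3 and the fourth is February 24.
1 November 2024 is a Friday, so the first Sunday is November 3 and the fourth is November 24.
26 March 2024 falls between 24 February and 24 November, so daylight saving is in effect and Halell Canton is at UTC+13:30.
01:00 Halell Canton − 13h30m = 11:30 UTC (rolling into the previous day, 25 March 2024).
1 October 2023 is a Sunday, so the first Sunday is October 1 and the third is October 15.
1 April 2024 is a Monday, so the first Friday is April 5 and the fourth is April 26.
At the standard offset (UTC+10:00), 11:30 UTC + 10h = 21:30 Raseph Territory standard time.
The standard-time date in Raseph Territory, 25 March 2024, falls between 15 October 2023 and 26 April 2024, so daylight saving is in effect and Raseph Territory is at UTC+11:00.
11:30 UTC + 11h = 22:30 Raseph Territory.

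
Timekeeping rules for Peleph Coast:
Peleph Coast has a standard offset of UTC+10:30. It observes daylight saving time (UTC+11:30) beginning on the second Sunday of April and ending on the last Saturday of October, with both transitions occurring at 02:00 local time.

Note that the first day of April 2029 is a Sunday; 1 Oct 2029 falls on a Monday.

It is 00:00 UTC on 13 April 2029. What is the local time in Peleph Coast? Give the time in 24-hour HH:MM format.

1 April 2029 is a Sunday, so the first Sunday is April 1 and the second is April 8.
1 October 2029 is a Monday, so Saturdays fall on 6, 13, 20, 27; the last is October 27.
At the standard offset (UTC+10:30), 00:00 UTC + 10h30m = 10:30 Peleph Coast standard time.
Daylight saving runs 8 April – 27 October; the standard-time date in Peleph Coast, 13 April 2029, is inside that window, so Peleph Coast is at UTC+11:30.
00:00 UTC + 11h30m = 11:30 local.

11:30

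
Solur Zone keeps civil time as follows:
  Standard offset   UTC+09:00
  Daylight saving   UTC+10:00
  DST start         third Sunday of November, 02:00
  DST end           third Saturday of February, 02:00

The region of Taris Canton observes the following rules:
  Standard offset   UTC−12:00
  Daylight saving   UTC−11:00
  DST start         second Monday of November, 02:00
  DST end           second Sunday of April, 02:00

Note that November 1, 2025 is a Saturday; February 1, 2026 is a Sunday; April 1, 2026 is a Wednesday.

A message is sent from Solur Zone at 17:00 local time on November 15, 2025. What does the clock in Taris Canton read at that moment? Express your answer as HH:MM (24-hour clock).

1 November 2025 is a Saturday, so the first Sunday is November 2 and the third is November 16.
1 February 2026 is a Sunday, so the first Saturday is February 7 and the third is February 21.
November 15, 2025 does not fall between 16 November 2025 and 21 February 2026, so daylight saving is not in effect and Solur Zone is at UTC+09:00.
17:00 Solur Zone − 9h = 08:00 UTC.
1 November 2025 is a Saturday, so the first Monday is November 3 and the second is November 10.
1 April 2026 is a Wednesday, so the first Sunday is April 5 and the second is April 12.
At the standard offset (UTC−12:00), 08:00 UTC − 12h = 20:00 Taris Canton standard time (rolling into the previous day, 14 November 2025).
The standard-time date in Taris Canton, November 14, 2025, lies within the daylight-saving period (10 November 2025 – 12 April 2026), so Taris Canton is on daylight time, UTC−11:00.
08:00 UTC − 11h = 21:00 Taris Canton (rolling into the previous day, 14 November 2025).

21:00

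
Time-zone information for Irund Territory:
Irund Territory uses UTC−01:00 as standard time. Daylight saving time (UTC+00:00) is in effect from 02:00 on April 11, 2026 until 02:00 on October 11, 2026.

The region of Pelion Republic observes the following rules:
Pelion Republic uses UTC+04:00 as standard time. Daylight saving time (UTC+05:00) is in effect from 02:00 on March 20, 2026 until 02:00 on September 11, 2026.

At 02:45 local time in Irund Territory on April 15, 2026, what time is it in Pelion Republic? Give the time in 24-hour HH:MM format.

07:45

April 15, 2026 falls between 11 April and 11 October, so daylight saving is in effect and Irund Territory is at UTC+00:00.
02:45 Irund Territory − 0h = 02:45 UTC.
At the standard offset (UTC+04:00), 02:45 UTC + 4h = 06:45 Pelion Republic standard time.
The standard-time date in Pelion Republic, April 15, 2026, falls between 20 March and 11 September, so daylight saving is in effect and Pelion Republic is at UTC+05:00.
02:45 UTC + 5h = 07:45 Pelion Republic.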